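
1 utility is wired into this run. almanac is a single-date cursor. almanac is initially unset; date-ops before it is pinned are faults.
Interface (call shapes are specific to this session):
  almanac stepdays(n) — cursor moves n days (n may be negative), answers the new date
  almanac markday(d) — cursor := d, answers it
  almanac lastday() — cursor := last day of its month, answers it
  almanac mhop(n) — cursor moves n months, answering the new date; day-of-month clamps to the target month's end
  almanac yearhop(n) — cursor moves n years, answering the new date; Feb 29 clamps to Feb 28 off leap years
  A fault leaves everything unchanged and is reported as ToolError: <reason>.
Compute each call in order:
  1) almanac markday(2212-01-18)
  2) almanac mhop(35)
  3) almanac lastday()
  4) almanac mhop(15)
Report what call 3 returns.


-- almanac markday(d=2212-01-18) -> 2212-01-18
-- almanac mhop(n=35) -> 2214-12-18
-- almanac lastday() -> 2214-12-31
-- almanac mhop(n=15) -> 2216-03-31

Answer: 2214-12-31


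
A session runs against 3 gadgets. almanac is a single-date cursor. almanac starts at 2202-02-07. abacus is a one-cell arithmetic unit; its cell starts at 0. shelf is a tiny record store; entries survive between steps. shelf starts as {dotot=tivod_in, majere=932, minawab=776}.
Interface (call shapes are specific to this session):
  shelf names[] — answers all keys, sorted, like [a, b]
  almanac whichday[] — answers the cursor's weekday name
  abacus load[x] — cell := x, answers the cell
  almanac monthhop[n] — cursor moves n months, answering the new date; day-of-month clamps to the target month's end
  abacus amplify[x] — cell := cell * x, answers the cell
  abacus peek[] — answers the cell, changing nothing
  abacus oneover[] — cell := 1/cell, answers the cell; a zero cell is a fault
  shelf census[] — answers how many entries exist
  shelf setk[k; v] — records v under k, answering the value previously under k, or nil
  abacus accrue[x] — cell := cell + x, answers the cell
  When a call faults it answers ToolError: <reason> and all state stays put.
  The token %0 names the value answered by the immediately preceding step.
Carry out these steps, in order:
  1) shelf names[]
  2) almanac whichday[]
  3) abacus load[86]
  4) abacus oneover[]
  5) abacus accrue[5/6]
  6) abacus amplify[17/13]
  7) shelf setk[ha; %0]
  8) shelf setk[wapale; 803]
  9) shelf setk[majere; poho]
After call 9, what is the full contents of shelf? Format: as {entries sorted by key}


Next I call shelf names, → [dotot, majere, minawab].
I use almanac whichday(): Sunday.
Then abacus load with 86, and get 86.
Then abacus oneover(), and get 1/86.
Invoking abacus accrue with 5/6: 109/129.
Next I call abacus amplify with 17/13, — result: 1853/1677.
I invoke shelf setk with ha, %0, — result: nil.
I call shelf setk with wapale, 803, — result: nil.
Using shelf setk with majere, poho, and see 932.

Answer: {dotot=tivod_in, ha=1853/1677, majere=poho, minawab=776, wapale=803}


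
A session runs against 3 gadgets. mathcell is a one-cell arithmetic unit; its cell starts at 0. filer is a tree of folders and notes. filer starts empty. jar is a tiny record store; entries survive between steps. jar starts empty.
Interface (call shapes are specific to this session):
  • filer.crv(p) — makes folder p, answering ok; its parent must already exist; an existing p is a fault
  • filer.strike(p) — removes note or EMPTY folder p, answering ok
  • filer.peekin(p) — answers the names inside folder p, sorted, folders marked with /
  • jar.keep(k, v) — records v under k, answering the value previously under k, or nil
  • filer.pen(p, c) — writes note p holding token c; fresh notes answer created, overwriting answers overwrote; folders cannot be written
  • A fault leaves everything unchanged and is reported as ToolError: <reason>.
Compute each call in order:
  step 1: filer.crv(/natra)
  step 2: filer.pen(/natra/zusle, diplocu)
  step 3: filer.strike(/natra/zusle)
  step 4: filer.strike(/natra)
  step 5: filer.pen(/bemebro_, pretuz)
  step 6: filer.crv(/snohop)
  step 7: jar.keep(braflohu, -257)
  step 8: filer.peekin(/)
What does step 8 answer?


Do: crv[/natra]
See: ok
Do: pen[/natra/zusle; diplocu]
See: created
Do: strike[/natra/zusle]
See: ok
Do: strike[/natra]
See: ok
Do: pen[/bemebro_; pretuz]
See: created
Do: crv[/snohop]
See: ok
Do: keep[braflohu; -257]
See: nil
Do: peekin[/]
See: [bemebro_, snohop/]

Answer: [bemebro_, snohop/]


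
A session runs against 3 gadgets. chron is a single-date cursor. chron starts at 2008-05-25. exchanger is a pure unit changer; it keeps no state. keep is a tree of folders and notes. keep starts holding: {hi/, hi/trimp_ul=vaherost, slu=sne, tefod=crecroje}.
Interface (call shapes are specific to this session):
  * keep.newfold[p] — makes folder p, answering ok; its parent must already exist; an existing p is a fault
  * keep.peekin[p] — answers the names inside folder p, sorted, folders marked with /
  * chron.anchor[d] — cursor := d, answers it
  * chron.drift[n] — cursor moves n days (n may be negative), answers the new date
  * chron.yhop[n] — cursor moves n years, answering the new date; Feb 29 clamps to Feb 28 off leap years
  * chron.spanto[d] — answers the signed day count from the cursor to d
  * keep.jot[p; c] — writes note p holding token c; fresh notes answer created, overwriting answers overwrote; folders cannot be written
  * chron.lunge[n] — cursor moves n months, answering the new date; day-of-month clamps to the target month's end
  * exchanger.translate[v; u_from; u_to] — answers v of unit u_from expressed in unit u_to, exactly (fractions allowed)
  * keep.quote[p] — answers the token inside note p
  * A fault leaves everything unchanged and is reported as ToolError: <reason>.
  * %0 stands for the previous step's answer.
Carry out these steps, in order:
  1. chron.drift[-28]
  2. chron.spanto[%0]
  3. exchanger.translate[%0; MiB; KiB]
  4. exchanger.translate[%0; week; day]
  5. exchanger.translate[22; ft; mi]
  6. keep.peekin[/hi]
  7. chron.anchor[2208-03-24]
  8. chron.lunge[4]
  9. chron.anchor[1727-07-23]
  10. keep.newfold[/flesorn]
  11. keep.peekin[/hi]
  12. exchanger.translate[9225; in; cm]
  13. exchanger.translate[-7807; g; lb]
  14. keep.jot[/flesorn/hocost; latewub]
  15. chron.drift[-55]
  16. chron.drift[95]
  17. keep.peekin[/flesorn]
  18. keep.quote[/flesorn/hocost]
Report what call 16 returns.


Answer: 1727-09-01

Derivation:
Invoking chron.drift passing -28: 2008-04-27.
Using chron.spanto passing %0, yielding 0.
I use exchanger.translate passing %0, MiB, KiB, and observe 0.
Next I call exchanger.translate passing %0, week, day, and get 0.
I call exchanger.translate passing 22, ft, mi, — result: 1/240.
Now I run keep.peekin passing /hi, — result: [trimp_ul].
Next I call chron.anchor passing 2208-03-24, and get 2208-03-24.
I use chron.lunge passing 4, and observe 2208-07-24.
Invoking chron.anchor passing 1727-07-23, yielding 1727-07-23.
Next I call keep.newfold passing /flesorn, and observe ok.
Calling keep.peekin passing /hi, and get [trimp_ul].
Now I run exchanger.translate passing 9225, in, cm, → 46863/2.
I invoke exchanger.translate passing -7807, g, lb, — result: -780700000/45359237.
I call keep.jot passing /flesorn/hocost, latewub, which returns created.
Calling chron.drift passing -55, and get 1727-05-29.
I use chron.drift passing 95, yielding 1727-09-01.
Invoking keep.peekin passing /flesorn, and observe [hocost].
I call keep.quote passing /flesorn/hocost, which returns latewub.


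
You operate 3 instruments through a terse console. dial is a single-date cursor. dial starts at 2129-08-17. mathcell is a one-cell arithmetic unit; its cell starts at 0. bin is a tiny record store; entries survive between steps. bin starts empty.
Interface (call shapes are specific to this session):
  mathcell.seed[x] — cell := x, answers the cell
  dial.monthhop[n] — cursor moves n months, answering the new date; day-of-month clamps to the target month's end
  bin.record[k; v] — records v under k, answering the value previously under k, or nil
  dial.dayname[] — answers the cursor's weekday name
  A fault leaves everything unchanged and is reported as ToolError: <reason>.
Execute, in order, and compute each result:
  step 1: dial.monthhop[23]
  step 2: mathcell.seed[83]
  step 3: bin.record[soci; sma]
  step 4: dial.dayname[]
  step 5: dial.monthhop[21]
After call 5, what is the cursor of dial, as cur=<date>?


Answer: cur=2133-04-17

Derivation:
>> monthhop(n→23)
<< 2131-07-17
>> seed(x→83)
<< 83
>> record(k→soci, v→sma)
<< nil
>> dayname()
<< Tuesday
>> monthhop(n→21)
<< 2133-04-17


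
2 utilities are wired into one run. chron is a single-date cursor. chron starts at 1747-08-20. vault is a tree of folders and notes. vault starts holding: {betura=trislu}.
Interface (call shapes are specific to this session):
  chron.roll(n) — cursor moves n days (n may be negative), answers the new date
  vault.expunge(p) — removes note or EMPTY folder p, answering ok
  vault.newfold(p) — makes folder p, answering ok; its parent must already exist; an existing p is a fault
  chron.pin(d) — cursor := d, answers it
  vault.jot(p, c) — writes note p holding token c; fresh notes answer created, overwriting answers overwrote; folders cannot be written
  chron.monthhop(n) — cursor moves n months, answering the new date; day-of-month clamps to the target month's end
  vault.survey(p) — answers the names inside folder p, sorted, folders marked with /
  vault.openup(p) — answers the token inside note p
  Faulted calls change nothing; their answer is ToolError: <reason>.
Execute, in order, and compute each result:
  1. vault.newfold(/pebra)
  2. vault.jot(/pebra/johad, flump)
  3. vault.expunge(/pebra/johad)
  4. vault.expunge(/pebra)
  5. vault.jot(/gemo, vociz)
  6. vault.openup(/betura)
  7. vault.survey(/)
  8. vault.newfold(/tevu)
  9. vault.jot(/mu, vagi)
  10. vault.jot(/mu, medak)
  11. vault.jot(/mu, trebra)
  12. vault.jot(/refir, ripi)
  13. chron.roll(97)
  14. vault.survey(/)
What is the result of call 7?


→ newfold(p='/pebra')
← ok
→ jot(p='/pebra/johad', c='flump')
← created
→ expunge(p='/pebra/johad')
← ok
→ expunge(p='/pebra')
← ok
→ jot(p='/gemo', c='vociz')
← created
→ openup(p='/betura')
← trislu
→ survey(p='/')
← [betura, gemo]
→ newfold(p='/tevu')
← ok
→ jot(p='/mu', c='vagi')
← created
→ jot(p='/mu', c='medak')
← overwrote
→ jot(p='/mu', c='trebra')
← overwrote
→ jot(p='/refir', c='ripi')
← created
→ roll(n='97')
← 1747-11-25
→ survey(p='/')
← [betura, gemo, mu, refir, tevu/]

Answer: [betura, gemo]


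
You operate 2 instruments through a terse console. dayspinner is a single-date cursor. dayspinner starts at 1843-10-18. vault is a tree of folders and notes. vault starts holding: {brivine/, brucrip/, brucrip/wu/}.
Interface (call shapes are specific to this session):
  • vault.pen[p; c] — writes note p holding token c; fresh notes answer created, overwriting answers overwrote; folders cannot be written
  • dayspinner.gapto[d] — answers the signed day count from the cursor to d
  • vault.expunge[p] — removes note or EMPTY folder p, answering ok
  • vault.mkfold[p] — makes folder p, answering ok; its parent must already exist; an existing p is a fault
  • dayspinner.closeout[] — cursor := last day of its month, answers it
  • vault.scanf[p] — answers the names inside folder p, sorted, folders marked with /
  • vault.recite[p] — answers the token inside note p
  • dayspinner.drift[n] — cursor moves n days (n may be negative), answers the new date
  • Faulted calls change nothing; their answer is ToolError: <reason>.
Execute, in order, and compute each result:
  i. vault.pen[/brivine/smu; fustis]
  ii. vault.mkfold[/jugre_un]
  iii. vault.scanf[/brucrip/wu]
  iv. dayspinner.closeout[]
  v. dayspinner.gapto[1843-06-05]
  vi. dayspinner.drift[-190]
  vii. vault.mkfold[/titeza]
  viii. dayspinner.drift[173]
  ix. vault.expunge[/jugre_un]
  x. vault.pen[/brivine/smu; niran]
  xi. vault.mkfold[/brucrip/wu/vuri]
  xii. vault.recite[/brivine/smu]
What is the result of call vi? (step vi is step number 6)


% vault.pen /brivine/smu fustis
  created
% vault.mkfold /jugre_un
  ok
% vault.scanf /brucrip/wu
  []
% dayspinner.closeout
  1843-10-31
% dayspinner.gapto 1843-06-05
  -148
% dayspinner.drift -190
  1843-04-24
% vault.mkfold /titeza
  ok
% dayspinner.drift 173
  1843-10-14
% vault.expunge /jugre_un
  ok
% vault.pen /brivine/smu niran
  overwrote
% vault.mkfold /brucrip/wu/vuri
  ok
% vault.recite /brivine/smu
  niran

Answer: 1843-04-24


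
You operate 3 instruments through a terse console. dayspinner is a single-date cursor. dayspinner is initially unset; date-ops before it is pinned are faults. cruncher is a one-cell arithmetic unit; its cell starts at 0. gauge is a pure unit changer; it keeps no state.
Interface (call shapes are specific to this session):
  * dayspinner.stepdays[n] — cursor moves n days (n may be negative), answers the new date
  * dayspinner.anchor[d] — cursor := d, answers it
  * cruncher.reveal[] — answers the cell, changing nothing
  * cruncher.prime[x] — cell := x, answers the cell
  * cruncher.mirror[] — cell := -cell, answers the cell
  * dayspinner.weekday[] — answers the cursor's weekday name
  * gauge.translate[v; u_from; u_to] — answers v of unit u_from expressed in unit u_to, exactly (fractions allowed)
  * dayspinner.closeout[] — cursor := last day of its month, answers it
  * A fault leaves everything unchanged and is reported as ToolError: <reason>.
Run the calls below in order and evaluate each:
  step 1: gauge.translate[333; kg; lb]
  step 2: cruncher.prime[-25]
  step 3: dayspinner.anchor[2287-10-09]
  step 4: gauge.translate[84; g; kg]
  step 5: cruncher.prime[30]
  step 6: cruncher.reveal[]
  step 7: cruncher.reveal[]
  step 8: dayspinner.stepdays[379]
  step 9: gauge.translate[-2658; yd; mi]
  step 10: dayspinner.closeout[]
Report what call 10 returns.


Answer: 2288-10-31

Derivation:
-- gauge.translate(v=333, u_from=kg, u_to=lb) -> 33300000000/45359237
-- cruncher.prime(x=-25) -> -25
-- dayspinner.anchor(d=2287-10-09) -> 2287-10-09
-- gauge.translate(v=84, u_from=g, u_to=kg) -> 21/250
-- cruncher.prime(x=30) -> 30
-- cruncher.reveal() -> 30
-- cruncher.reveal() -> 30
-- dayspinner.stepdays(n=379) -> 2288-10-22
-- gauge.translate(v=-2658, u_from=yd, u_to=mi) -> -1329/880
-- dayspinner.closeout() -> 2288-10-31


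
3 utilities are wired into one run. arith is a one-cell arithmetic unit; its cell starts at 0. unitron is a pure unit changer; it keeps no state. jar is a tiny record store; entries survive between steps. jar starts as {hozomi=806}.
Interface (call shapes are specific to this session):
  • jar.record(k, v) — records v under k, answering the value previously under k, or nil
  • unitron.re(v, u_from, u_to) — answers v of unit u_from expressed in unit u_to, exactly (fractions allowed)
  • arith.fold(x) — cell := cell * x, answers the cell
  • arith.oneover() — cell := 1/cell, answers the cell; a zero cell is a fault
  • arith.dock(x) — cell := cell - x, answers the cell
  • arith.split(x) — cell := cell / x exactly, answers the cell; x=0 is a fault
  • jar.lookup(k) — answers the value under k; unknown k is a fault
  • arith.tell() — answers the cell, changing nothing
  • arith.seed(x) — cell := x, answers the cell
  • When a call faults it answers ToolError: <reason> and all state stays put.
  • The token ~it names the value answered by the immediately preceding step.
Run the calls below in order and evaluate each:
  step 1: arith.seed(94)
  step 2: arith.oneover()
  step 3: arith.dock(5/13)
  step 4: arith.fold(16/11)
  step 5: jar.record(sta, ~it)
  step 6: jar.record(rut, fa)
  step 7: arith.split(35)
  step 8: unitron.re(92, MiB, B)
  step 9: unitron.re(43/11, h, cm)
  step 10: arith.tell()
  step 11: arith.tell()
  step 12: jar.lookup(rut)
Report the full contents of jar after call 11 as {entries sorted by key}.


Answer: {hozomi=806, rut=fa, sta=-3656/6721}

Derivation:
~$ seed 94
:: 94
~$ oneover
:: 1/94
~$ dock 5/13
:: -457/1222
~$ fold 16/11
:: -3656/6721
~$ record sta ~it
:: nil
~$ record rut fa
:: nil
~$ split 35
:: -3656/235235
~$ re 92 MiB B
:: 96468992
~$ re 43/11 h cm
:: ToolError: incompatible units
~$ tell
:: -3656/235235
~$ tell
:: -3656/235235
~$ lookup rut
:: fa


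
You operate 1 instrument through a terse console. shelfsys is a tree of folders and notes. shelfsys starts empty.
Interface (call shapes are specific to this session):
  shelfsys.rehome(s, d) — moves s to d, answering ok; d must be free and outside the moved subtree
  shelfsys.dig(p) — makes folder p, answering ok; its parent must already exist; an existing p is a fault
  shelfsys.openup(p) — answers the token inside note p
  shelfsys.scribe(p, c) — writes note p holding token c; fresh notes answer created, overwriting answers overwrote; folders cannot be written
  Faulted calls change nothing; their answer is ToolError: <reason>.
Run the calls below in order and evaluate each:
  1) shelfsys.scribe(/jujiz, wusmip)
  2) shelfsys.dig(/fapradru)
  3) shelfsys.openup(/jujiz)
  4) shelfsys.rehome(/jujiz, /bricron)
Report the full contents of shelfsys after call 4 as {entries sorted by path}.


Answer: {bricron=wusmip, fapradru/}

Derivation:
I call shelfsys.scribe using p: /jujiz, c: wusmip, — result: created.
Then shelfsys.dig using p: /fapradru, which returns ok.
Invoking shelfsys.openup using p: /jujiz, and observe wusmip.
Using shelfsys.rehome using s: /jujiz, d: /bricron, giving ok.


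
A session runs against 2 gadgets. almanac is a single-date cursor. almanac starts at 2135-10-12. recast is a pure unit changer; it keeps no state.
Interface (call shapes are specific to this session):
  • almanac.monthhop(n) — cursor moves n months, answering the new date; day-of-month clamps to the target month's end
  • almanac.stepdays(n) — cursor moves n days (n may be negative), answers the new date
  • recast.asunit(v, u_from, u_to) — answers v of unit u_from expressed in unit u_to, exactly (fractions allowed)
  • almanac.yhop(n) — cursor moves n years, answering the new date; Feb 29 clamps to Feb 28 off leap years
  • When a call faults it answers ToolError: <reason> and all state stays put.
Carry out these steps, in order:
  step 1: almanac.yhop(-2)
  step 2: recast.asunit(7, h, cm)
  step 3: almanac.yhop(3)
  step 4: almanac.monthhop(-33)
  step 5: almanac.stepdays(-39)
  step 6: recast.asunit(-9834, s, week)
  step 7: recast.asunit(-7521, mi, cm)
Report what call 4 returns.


;; 1. yhop(n: -2) : 2133-10-12
;; 2. asunit(v: 7, u_from: h, u_to: cm) : ToolError: incompatible units
;; 3. yhop(n: 3) : 2136-10-12
;; 4. monthhop(n: -33) : 2134-01-12
;; 5. stepdays(n: -39) : 2133-12-04
;; 6. asunit(v: -9834, u_from: s, u_to: week) : -1639/100800
;; 7. asunit(v: -7521, u_from: mi, u_to: cm) : -6051938112/5

Answer: 2134-01-12


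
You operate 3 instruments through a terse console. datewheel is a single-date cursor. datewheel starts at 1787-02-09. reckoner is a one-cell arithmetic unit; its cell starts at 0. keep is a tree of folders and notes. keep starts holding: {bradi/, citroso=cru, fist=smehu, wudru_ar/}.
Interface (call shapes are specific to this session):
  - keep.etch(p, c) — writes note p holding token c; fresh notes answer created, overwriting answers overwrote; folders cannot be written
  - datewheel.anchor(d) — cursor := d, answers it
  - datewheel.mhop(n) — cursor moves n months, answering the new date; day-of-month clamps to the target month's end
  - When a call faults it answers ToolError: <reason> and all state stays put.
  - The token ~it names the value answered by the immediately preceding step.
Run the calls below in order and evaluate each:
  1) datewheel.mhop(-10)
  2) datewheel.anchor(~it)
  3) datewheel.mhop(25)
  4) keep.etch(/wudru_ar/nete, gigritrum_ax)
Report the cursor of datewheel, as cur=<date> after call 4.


% datewheel.mhop n='-10'
:: 1786-04-09
% datewheel.anchor d='~it'
:: 1786-04-09
% datewheel.mhop n='25'
:: 1788-05-09
% keep.etch p='/wudru_ar/nete' c='gigritrum_ax'
:: created

Answer: cur=1788-05-09


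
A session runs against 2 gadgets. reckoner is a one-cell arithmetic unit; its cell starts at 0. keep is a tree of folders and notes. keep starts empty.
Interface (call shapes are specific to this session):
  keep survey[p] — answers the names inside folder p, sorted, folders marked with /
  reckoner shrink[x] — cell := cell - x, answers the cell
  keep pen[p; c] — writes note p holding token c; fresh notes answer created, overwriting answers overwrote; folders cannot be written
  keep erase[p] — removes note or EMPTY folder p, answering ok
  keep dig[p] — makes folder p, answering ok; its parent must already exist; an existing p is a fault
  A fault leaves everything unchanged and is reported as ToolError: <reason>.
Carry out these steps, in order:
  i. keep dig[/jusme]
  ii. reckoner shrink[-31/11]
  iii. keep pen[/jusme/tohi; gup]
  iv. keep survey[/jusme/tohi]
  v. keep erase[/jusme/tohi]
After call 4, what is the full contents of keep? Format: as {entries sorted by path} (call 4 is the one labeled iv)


Answer: {jusme/, jusme/tohi=gup}

Derivation:
# keep dig(/jusme) => ok
# reckoner shrink(-31/11) => 31/11
# keep pen(/jusme/tohi, gup) => created
# keep survey(/jusme/tohi) => ToolError: not a directory
# keep erase(/jusme/tohi) => ok


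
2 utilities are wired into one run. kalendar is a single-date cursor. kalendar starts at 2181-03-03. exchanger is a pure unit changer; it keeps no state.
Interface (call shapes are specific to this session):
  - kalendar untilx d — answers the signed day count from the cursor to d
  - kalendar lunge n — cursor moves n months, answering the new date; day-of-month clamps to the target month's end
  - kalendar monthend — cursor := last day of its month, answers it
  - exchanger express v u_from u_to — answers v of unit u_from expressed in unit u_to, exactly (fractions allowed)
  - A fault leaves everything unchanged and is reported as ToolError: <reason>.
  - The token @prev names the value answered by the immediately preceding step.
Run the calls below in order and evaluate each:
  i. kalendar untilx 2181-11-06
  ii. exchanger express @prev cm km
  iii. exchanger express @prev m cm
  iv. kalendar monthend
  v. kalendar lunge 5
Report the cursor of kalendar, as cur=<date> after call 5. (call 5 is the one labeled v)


Answer: cur=2181-08-31

Derivation:
Now I run kalendar untilx with d=2181-11-06, and get 248.
Next I call exchanger express with v=@prev, u_from=cm, u_to=km, and get 31/12500.
Using exchanger express with v=@prev, u_from=m, u_to=cm, and observe 31/125.
I run kalendar monthend, → 2181-03-31.
Then kalendar lunge with n=5: 2181-08-31.


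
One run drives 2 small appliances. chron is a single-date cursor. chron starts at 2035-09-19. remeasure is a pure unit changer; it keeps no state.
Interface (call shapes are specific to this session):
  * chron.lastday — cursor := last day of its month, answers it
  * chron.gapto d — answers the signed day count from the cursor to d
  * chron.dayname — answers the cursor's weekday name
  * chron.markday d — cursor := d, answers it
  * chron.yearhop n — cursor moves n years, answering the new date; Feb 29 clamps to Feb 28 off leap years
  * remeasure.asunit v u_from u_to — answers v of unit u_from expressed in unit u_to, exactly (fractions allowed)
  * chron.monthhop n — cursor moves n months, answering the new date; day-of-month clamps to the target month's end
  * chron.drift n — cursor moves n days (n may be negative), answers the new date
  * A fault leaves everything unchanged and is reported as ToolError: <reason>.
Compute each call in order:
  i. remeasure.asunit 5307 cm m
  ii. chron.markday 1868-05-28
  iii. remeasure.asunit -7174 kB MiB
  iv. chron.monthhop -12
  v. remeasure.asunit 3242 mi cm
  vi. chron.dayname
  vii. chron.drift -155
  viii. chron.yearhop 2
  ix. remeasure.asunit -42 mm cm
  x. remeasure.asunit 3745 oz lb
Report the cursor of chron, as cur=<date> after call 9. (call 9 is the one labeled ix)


Answer: cur=1868-12-24

Derivation:
-> asunit(5307, cm, m)
<- 5307/100
-> markday(1868-05-28)
<- 1868-05-28
-> asunit(-7174, kB, MiB)
<- -448375/65536
-> monthhop(-12)
<- 1867-05-28
-> asunit(3242, mi, cm)
<- 2608746624/5
-> dayname()
<- Tuesday
-> drift(-155)
<- 1866-12-24
-> yearhop(2)
<- 1868-12-24
-> asunit(-42, mm, cm)
<- -21/5
-> asunit(3745, oz, lb)
<- 3745/16


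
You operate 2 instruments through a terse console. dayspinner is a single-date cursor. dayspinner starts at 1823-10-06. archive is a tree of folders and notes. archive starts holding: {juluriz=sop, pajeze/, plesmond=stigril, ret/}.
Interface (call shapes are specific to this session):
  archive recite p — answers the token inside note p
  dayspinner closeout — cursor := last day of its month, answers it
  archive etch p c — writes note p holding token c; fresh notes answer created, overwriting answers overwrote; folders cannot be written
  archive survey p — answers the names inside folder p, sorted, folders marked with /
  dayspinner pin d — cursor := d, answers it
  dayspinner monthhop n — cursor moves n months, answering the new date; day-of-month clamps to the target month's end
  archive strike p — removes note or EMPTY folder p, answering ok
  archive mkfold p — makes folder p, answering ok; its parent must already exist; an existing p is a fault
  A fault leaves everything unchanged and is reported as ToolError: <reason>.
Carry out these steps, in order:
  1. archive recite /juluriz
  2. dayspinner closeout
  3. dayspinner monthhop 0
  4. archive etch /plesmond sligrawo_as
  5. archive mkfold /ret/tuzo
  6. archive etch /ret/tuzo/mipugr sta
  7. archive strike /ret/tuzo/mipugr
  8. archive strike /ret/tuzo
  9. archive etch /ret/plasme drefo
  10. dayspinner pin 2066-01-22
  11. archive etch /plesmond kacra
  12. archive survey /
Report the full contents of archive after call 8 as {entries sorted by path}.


Answer: {juluriz=sop, pajeze/, plesmond=sligrawo_as, ret/}

Derivation:
·→ archive recite(p='/juluriz')
·← sop
·→ dayspinner closeout()
·← 1823-10-31
·→ dayspinner monthhop(n='0')
·← 1823-10-31
·→ archive etch(p='/plesmond', c='sligrawo_as')
·← overwrote
·→ archive mkfold(p='/ret/tuzo')
·← ok
·→ archive etch(p='/ret/tuzo/mipugr', c='sta')
·← created
·→ archive strike(p='/ret/tuzo/mipugr')
·← ok
·→ archive strike(p='/ret/tuzo')
·← ok
·→ archive etch(p='/ret/plasme', c='drefo')
·← created
·→ dayspinner pin(d='2066-01-22')
·← 2066-01-22
·→ archive etch(p='/plesmond', c='kacra')
·← overwrote
·→ archive survey(p='/')
·← [juluriz, pajeze/, plesmond, ret/]


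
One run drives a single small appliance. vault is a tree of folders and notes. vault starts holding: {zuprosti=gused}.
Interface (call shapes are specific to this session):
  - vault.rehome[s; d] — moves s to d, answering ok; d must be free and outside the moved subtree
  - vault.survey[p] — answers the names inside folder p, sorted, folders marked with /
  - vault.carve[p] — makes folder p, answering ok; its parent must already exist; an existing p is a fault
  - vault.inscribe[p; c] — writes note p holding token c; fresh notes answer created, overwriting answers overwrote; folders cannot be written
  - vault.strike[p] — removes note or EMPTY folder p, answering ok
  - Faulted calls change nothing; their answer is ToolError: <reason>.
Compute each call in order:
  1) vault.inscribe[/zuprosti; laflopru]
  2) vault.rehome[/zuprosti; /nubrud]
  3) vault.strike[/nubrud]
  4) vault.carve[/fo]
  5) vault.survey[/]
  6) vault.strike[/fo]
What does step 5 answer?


# 1. vault.inscribe(p='/zuprosti', c='laflopru') == overwrote
# 2. vault.rehome(s='/zuprosti', d='/nubrud') == ok
# 3. vault.strike(p='/nubrud') == ok
# 4. vault.carve(p='/fo') == ok
# 5. vault.survey(p='/') == [fo/]
# 6. vault.strike(p='/fo') == ok

Answer: [fo/]


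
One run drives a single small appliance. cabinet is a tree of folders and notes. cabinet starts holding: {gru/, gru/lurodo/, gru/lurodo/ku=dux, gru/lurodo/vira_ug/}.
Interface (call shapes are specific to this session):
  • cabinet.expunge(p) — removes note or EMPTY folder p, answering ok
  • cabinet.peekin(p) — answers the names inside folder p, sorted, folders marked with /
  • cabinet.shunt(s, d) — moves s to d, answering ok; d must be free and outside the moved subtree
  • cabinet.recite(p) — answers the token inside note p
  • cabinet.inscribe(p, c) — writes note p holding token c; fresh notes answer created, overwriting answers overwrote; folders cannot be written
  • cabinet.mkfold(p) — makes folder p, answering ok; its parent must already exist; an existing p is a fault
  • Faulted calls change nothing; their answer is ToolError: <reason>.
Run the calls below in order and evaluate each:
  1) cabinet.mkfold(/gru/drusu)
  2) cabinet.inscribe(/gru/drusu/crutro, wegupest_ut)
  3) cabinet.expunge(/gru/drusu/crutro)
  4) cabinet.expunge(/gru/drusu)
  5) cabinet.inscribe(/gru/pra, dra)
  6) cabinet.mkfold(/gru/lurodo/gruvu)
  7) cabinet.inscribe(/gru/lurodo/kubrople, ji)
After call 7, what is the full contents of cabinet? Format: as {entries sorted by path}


-> cabinet.mkfold(/gru/drusu)
<- ok
-> cabinet.inscribe(/gru/drusu/crutro, wegupest_ut)
<- created
-> cabinet.expunge(/gru/drusu/crutro)
<- ok
-> cabinet.expunge(/gru/drusu)
<- ok
-> cabinet.inscribe(/gru/pra, dra)
<- created
-> cabinet.mkfold(/gru/lurodo/gruvu)
<- ok
-> cabinet.inscribe(/gru/lurodo/kubrople, ji)
<- created

Answer: {gru/, gru/lurodo/, gru/lurodo/gruvu/, gru/lurodo/ku=dux, gru/lurodo/kubrople=ji, gru/lurodo/vira_ug/, gru/pra=dra}


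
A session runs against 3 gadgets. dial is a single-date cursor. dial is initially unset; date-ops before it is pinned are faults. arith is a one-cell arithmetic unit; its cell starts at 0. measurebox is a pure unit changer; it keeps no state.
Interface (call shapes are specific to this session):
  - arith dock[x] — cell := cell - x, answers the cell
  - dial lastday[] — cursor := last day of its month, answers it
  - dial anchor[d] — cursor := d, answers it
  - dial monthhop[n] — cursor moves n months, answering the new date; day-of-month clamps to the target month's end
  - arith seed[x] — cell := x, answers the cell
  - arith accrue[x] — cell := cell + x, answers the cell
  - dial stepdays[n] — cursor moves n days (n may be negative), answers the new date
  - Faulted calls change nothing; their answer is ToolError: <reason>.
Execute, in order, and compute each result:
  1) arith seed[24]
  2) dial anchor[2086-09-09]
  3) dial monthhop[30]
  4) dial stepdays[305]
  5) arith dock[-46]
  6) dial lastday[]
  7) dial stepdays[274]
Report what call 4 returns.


-- arith seed(x='24') : 24
-- dial anchor(d='2086-09-09') : 2086-09-09
-- dial monthhop(n='30') : 2089-03-09
-- dial stepdays(n='305') : 2090-01-08
-- arith dock(x='-46') : 70
-- dial lastday() : 2090-01-31
-- dial stepdays(n='274') : 2090-11-01

Answer: 2090-01-08


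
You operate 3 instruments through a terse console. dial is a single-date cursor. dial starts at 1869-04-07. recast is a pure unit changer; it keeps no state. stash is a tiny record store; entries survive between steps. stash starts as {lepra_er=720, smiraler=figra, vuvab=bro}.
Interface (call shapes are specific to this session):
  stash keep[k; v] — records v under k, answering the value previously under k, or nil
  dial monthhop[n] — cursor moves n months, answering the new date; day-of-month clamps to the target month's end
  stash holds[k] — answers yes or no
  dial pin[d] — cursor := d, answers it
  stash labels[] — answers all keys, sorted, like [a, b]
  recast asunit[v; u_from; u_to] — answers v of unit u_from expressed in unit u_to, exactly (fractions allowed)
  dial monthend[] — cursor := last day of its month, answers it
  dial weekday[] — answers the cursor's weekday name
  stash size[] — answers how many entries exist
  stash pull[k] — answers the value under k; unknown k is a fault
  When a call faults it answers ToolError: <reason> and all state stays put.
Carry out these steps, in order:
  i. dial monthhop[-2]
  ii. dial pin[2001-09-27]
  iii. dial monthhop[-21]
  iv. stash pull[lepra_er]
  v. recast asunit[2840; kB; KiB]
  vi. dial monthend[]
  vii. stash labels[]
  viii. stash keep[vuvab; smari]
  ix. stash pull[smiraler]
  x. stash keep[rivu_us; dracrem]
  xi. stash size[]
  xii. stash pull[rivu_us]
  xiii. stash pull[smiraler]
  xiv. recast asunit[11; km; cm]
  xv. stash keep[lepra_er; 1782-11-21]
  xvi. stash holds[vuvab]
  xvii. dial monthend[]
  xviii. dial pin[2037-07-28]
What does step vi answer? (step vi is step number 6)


Answer: 1999-12-31

Derivation:
% dial monthhop(n=-2) -> 1869-02-07
% dial pin(d=2001-09-27) -> 2001-09-27
% dial monthhop(n=-21) -> 1999-12-27
% stash pull(k=lepra_er) -> 720
% recast asunit(v=2840, u_from=kB, u_to=KiB) -> 44375/16
% dial monthend() -> 1999-12-31
% stash labels() -> [lepra_er, smiraler, vuvab]
% stash keep(k=vuvab, v=smari) -> bro
% stash pull(k=smiraler) -> figra
% stash keep(k=rivu_us, v=dracrem) -> nil
% stash size() -> 4
% stash pull(k=rivu_us) -> dracrem
% stash pull(k=smiraler) -> figra
% recast asunit(v=11, u_from=km, u_to=cm) -> 1100000
% stash keep(k=lepra_er, v=1782-11-21) -> 720
% stash holds(k=vuvab) -> yes
% dial monthend() -> 1999-12-31
% dial pin(d=2037-07-28) -> 2037-07-28


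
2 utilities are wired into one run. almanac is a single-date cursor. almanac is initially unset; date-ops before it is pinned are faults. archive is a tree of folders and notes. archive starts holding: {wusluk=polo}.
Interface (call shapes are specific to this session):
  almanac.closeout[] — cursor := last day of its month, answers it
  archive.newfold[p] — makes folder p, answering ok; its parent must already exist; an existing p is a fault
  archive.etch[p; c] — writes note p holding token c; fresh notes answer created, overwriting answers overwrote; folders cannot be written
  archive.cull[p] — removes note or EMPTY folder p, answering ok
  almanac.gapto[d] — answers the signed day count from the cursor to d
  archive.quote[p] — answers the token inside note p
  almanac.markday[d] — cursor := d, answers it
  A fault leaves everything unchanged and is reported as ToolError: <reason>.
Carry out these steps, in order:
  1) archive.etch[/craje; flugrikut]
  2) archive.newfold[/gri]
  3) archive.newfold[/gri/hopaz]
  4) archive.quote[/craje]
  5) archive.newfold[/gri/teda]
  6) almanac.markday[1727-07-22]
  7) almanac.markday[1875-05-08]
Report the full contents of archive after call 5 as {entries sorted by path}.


Calling archive.etch using p=/craje, c=flugrikut, → created.
I invoke archive.newfold using p=/gri, and observe ok.
I use archive.newfold using p=/gri/hopaz, which returns ok.
Using archive.quote using p=/craje, and get flugrikut.
I run archive.newfold using p=/gri/teda, yielding ok.
I call almanac.markday using d=1727-07-22, — result: 1727-07-22.
I use almanac.markday using d=1875-05-08, and observe 1875-05-08.

Answer: {craje=flugrikut, gri/, gri/hopaz/, gri/teda/, wusluk=polo}


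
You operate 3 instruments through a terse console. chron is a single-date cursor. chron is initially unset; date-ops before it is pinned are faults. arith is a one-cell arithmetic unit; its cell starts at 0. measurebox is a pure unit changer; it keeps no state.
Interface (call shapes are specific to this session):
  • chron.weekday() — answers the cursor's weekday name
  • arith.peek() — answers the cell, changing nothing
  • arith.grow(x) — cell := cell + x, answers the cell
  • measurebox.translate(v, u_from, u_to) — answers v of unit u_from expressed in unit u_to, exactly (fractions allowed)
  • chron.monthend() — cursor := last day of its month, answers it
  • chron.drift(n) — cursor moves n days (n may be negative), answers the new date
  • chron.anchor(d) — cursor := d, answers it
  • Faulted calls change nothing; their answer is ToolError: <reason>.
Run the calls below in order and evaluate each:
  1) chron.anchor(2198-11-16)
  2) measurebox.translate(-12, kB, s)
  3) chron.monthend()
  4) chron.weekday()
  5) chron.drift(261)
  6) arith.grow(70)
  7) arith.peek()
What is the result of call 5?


>> chron.anchor(d='2198-11-16')
<< 2198-11-16
>> measurebox.translate(v='-12', u_from='kB', u_to='s')
<< ToolError: incompatible units
>> chron.monthend()
<< 2198-11-30
>> chron.weekday()
<< Friday
>> chron.drift(n='261')
<< 2199-08-18
>> arith.grow(x='70')
<< 70
>> arith.peek()
<< 70

Answer: 2199-08-18


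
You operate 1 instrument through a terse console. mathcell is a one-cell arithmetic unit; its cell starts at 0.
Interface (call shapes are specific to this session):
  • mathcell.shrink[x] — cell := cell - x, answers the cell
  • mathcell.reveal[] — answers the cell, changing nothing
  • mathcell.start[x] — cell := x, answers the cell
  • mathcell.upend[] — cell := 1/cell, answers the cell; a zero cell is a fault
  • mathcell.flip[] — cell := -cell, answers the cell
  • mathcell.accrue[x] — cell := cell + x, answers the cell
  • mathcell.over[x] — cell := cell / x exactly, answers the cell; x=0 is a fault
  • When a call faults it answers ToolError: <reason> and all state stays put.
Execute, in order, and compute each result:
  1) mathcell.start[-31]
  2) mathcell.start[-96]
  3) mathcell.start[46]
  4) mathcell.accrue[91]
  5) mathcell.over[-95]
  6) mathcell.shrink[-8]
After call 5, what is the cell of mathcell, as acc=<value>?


·→ mathcell.start(-31)
·← -31
·→ mathcell.start(-96)
·← -96
·→ mathcell.start(46)
·← 46
·→ mathcell.accrue(91)
·← 137
·→ mathcell.over(-95)
·← -137/95
·→ mathcell.shrink(-8)
·← 623/95

Answer: acc=-137/95


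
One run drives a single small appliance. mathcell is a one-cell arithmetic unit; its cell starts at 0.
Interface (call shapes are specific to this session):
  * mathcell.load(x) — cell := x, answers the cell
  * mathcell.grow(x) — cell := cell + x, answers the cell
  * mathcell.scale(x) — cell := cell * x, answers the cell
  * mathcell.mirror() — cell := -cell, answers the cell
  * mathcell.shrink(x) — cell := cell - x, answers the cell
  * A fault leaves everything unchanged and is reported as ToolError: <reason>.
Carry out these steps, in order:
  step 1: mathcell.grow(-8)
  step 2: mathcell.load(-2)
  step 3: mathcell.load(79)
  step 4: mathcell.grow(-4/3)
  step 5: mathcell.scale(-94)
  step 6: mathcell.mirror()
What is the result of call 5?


→ mathcell.grow(x='-8')
← -8
→ mathcell.load(x='-2')
← -2
→ mathcell.load(x='79')
← 79
→ mathcell.grow(x='-4/3')
← 233/3
→ mathcell.scale(x='-94')
← -21902/3
→ mathcell.mirror()
← 21902/3

Answer: -21902/3


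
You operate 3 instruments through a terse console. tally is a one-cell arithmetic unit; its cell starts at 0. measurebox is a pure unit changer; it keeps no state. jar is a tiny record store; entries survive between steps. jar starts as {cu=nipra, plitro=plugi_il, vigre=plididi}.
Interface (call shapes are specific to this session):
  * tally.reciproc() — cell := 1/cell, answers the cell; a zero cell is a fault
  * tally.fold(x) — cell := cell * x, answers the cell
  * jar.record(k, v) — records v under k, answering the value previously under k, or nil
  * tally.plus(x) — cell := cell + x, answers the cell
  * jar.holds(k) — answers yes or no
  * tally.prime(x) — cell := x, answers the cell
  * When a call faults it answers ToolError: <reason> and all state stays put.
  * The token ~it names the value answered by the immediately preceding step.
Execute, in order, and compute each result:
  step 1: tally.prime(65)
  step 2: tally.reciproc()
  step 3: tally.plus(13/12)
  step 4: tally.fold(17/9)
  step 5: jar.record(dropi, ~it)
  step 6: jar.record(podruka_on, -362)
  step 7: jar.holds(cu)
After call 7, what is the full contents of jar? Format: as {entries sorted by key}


Answer: {cu=nipra, dropi=14569/7020, plitro=plugi_il, podruka_on=-362, vigre=plididi}

Derivation:
CALL prime[x→65]
RET  65
CALL reciproc[]
RET  1/65
CALL plus[x→13/12]
RET  857/780
CALL fold[x→17/9]
RET  14569/7020
CALL record[k→dropi; v→~it]
RET  nil
CALL record[k→podruka_on; v→-362]
RET  nil
CALL holds[k→cu]
RET  yes
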